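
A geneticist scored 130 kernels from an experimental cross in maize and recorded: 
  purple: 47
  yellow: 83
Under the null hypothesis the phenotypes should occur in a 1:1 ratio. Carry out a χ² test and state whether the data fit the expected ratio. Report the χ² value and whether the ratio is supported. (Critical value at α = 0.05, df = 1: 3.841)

Total ratio parts = 2. Expected numbers out of 130:
  purple: 130 × 1/2 = 65
  yellow: 130 × 1/2 = 65
χ² = Σ (O − E)² / E
  purple: (47 − 65)² / 65 = 4.9846
  yellow: (83 − 65)² / 65 = 4.9846
χ² = 4.9846 + 4.9846 = 9.9692 ≈ 9.969
Degrees of freedom = 2 − 1 = 1; critical value at α = 0.05 is 3.841.
Since 9.969 > 3.841, we reject the null hypothesis — the data do not fit the 1:1 ratio.

9.969; not consistent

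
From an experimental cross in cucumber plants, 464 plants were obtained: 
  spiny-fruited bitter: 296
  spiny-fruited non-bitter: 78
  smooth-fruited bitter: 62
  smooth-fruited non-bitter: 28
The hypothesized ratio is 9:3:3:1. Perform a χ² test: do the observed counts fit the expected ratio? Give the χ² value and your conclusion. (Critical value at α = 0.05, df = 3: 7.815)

12.843; not consistent

Under the 9:3:3:1 hypothesis (Σ ratio = 16, N = 464):
  spiny-fruited bitter: 464 × 9/16 = 261
  spiny-fruited non-bitter: 464 × 3/16 = 87
  smooth-fruited bitter: 464 × 3/16 = 87
  smooth-fruited non-bitter: 464 × 1/16 = 29
χ² = Σ (O − E)² / E
  spiny-fruited bitter: (296 − 261)² / 261 = 4.6935
  spiny-fruited non-bitter: (78 − 87)² / 87 = 0.9310
  smooth-fruited bitter: (62 − 87)² / 87 = 7.1839
  smooth-fruited non-bitter: (28 − 29)² / 29 = 0.0345
χ² = 4.6935 + 0.9310 + 7.1839 + 0.0345 = 12.8429 ≈ 12.843
Degrees of freedom = 4 − 1 = 3; critical value at α = 0.05 is 7.815.
Since 12.843 > 7.815, we reject the null hypothesis — the data do not fit the 9:3:3:1 ratio.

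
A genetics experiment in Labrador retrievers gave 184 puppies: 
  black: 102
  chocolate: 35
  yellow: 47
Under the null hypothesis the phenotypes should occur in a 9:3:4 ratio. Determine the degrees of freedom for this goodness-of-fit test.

2

A goodness-of-fit test with 3 phenotype classes has df = 3 − 1 = 2.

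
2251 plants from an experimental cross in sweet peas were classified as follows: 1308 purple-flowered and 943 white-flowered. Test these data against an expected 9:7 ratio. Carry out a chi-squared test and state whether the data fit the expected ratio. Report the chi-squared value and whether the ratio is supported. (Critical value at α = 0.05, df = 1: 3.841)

The 9:7 ratio has 16 parts, so with N = 2251 the expected counts are:
  purple-flowered: 2251 × 9/16 = 1266.1875
  white-flowered: 2251 × 7/16 = 984.8125
χ² = Σ (O − E)² / E
  purple-flowered: (1308 − 1266.1875)² / 1266.1875 = 1.3807
  white-flowered: (943 − 984.8125)² / 984.8125 = 1.7752
χ² = 1.3807 + 1.7752 = 3.1559 ≈ 3.156
Degrees of freedom = 2 − 1 = 1; critical value at α = 0.05 is 3.841.
Since 3.156 < 3.841, we fail to reject the null hypothesis — the data are consistent with the 9:7 ratio.

3.156; consistent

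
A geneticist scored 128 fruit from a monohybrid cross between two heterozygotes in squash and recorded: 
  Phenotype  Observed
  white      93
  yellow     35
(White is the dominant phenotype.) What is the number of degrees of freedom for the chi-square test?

1

For a monohybrid cross between heterozygotes with complete dominance, the expected phenotypic ratio is 3:1.
A goodness-of-fit test with 2 phenotype classes has df = 2 − 1 = 1.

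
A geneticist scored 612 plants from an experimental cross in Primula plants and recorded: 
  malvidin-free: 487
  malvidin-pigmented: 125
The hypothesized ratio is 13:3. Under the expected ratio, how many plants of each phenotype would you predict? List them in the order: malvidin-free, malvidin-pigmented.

497.25, 114.75

Expected counts for N = 612 under a 13:3 ratio (total parts = 16):
  malvidin-free: 612 × 13/16 = 497.25
  malvidin-pigmented: 612 × 3/16 = 114.75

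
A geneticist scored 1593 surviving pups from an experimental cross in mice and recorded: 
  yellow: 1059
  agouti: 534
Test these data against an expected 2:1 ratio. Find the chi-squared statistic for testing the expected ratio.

0.025

Under the 2:1 hypothesis (Σ ratio = 3, N = 1593):
  yellow: 1593 × 2/3 = 1062
  agouti: 1593 × 1/3 = 531
χ² = Σ (O − E)² / E
  yellow: (1059 − 1062)² / 1062 = 0.0085
  agouti: (534 − 531)² / 531 = 0.0169
χ² = 0.0085 + 0.0169 = 0.0254 ≈ 0.025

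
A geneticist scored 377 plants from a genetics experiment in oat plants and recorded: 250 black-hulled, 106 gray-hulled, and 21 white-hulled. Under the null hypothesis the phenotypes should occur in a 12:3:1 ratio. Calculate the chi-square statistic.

21.713

Expected counts for N = 377 under a 12:3:1 ratio (total parts = 16):
  black-hulled: 377 × 12/16 = 282.75
  gray-hulled: 377 × 3/16 = 70.6875
  white-hulled: 377 × 1/16 = 23.5625
χ² = Σ (O − E)² / E
  black-hulled: (250 − 282.75)² / 282.75 = 3.7933
  gray-hulled: (106 − 70.6875)² / 70.6875 = 17.6406
  white-hulled: (21 − 23.5625)² / 23.5625 = 0.2787
χ² = 3.7933 + 17.6406 + 0.2787 = 21.7126 ≈ 21.713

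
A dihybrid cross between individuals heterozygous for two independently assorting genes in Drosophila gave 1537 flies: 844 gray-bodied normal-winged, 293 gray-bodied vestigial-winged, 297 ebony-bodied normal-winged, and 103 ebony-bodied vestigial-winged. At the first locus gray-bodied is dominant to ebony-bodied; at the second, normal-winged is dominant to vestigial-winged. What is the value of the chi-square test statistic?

1.340

A dihybrid F₂ with independent assortment and complete dominance at both loci gives a 9:3:3:1 phenotypic ratio.
Total ratio parts = 16. Expected numbers out of 1537:
  gray-bodied normal-winged: 1537 × 9/16 = 864.5625
  gray-bodied vestigial-winged: 1537 × 3/16 = 288.1875
  ebony-bodied normal-winged: 1537 × 3/16 = 288.1875
  ebony-bodied vestigial-winged: 1537 × 1/16 = 96.0625
χ² = Σ (O − E)² / E
  gray-bodied normal-winged: (844 − 864.5625)² / 864.5625 = 0.4891
  gray-bodied vestigial-winged: (293 − 288.1875)² / 288.1875 = 0.0804
  ebony-bodied normal-winged: (297 − 288.1875)² / 288.1875 = 0.2695
  ebony-bodied vestigial-winged: (103 − 96.0625)² / 96.0625 = 0.5010
χ² = 0.4891 + 0.0804 + 0.2695 + 0.5010 = 1.340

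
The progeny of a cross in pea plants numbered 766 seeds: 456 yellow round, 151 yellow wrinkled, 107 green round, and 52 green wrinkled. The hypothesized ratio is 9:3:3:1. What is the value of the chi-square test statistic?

11.539

Under the 9:3:3:1 hypothesis (Σ ratio = 16, N = 766):
  yellow round: 766 × 9/16 = 430.875
  yellow wrinkled: 766 × 3/16 = 143.625
  green round: 766 × 3/16 = 143.625
  green wrinkled: 766 × 1/16 = 47.875
χ² = Σ (O − E)² / E
  yellow round: (456 − 430.875)² / 430.875 = 1.4651
  yellow wrinkled: (151 − 143.625)² / 143.625 = 0.3787
  green round: (107 − 143.625)² / 143.625 = 9.3395
  green wrinkled: (52 − 47.875)² / 47.875 = 0.3554
χ² = 1.4651 + 0.3787 + 9.3395 + 0.3554 = 11.5387 ≈ 11.539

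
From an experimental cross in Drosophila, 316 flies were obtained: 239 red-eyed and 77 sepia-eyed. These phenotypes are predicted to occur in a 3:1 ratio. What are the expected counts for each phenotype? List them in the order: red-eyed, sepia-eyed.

Total ratio parts = 4. Expected numbers out of 316:
  red-eyed: 316 × 3/4 = 237
  sepia-eyed: 316 × 1/4 = 79

237, 79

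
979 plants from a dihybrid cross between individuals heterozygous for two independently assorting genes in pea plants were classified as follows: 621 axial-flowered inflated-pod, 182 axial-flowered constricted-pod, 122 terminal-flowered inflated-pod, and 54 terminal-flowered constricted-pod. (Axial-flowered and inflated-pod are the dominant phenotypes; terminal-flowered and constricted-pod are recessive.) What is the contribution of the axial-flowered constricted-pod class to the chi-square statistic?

A dihybrid F₂ with independent assortment and complete dominance at both loci gives a 9:3:3:1 phenotypic ratio.
Expected counts for N = 979 under a 9:3:3:1 ratio (total parts = 16):
  axial-flowered inflated-pod: 979 × 9/16 = 550.6875
  axial-flowered constricted-pod: 979 × 3/16 = 183.5625
  terminal-flowered inflated-pod: 979 × 3/16 = 183.5625
  terminal-flowered constricted-pod: 979 × 1/16 = 61.1875
Contribution of axial-flowered constricted-pod: (182 − 183.5625)² / 183.5625 = 0.0133

0.013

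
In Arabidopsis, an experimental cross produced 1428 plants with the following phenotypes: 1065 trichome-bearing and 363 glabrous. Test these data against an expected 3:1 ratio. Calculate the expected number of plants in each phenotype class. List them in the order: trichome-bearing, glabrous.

1071, 357

Expected counts for N = 1428 under a 3:1 ratio (total parts = 4):
  trichome-bearing: 1428 × 3/4 = 1071
  glabrous: 1428 × 1/4 = 357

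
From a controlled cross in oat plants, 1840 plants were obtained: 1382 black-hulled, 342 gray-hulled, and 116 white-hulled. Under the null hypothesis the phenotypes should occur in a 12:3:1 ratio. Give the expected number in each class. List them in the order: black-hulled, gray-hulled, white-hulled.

1380, 345, 115

Expected counts for N = 1840 under a 12:3:1 ratio (total parts = 16):
  black-hulled: 1840 × 12/16 = 1380
  gray-hulled: 1840 × 3/16 = 345
  white-hulled: 1840 × 1/16 = 115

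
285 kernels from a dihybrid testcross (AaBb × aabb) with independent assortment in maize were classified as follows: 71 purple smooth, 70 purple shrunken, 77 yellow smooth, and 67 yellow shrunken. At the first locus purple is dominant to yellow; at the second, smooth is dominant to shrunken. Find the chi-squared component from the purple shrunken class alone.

A dihybrid testcross with independent assortment gives a 1:1:1:1 ratio.
Expected counts for N = 285 under a 1:1:1:1 ratio (total parts = 4):
  purple smooth: 285 × 1/4 = 71.25
  purple shrunken: 285 × 1/4 = 71.25
  yellow smooth: 285 × 1/4 = 71.25
  yellow shrunken: 285 × 1/4 = 71.25
Contribution of purple shrunken: (70 − 71.25)² / 71.25 = 0.0219

0.022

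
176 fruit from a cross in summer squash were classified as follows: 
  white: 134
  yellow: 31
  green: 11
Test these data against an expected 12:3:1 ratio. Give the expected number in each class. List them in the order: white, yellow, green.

The 12:3:1 ratio has 16 parts, so with N = 176 the expected counts are:
  white: 176 × 12/16 = 132
  yellow: 176 × 3/16 = 33
  green: 176 × 1/16 = 11

132, 33, 11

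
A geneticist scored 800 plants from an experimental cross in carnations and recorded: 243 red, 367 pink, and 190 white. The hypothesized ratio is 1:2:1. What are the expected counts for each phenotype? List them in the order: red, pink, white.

200, 400, 200

Expected counts for N = 800 under a 1:2:1 ratio (total parts = 4):
  red: 800 × 1/4 = 200
  pink: 800 × 2/4 = 400
  white: 800 × 1/4 = 200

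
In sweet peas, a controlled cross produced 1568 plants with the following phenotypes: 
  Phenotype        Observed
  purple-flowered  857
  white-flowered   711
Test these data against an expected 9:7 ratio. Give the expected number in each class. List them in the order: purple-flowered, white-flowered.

Under the 9:7 hypothesis (Σ ratio = 16, N = 1568):
  purple-flowered: 1568 × 9/16 = 882
  white-flowered: 1568 × 7/16 = 686

882, 686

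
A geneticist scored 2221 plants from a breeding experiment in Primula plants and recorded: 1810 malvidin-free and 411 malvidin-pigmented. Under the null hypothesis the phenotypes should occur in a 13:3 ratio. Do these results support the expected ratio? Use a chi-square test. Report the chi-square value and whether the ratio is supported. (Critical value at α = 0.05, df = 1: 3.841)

The 13:3 ratio has 16 parts, so with N = 2221 the expected counts are:
  malvidin-free: 2221 × 13/16 = 1804.5625
  malvidin-pigmented: 2221 × 3/16 = 416.4375
χ² = Σ (O − E)² / E
  malvidin-free: (1810 − 1804.5625)² / 1804.5625 = 0.0164
  malvidin-pigmented: (411 − 416.4375)² / 416.4375 = 0.0710
χ² = 0.0164 + 0.0710 = 0.0874 ≈ 0.087
Degrees of freedom = 2 − 1 = 1; critical value at α = 0.05 is 3.841.
Since 0.087 < 3.841, we fail to reject the null hypothesis — the data are consistent with the 13:3 ratio.

0.087; consistent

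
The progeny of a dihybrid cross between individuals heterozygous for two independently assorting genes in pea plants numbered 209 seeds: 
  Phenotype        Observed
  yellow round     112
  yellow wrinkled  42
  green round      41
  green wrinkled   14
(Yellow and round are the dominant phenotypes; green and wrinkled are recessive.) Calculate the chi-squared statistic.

A dihybrid F₂ with independent assortment and complete dominance at both loci gives a 9:3:3:1 phenotypic ratio.
Under the 9:3:3:1 hypothesis (Σ ratio = 16, N = 209):
  yellow round: 209 × 9/16 = 117.5625
  yellow wrinkled: 209 × 3/16 = 39.1875
  green round: 209 × 3/16 = 39.1875
  green wrinkled: 209 × 1/16 = 13.0625
χ² = Σ (O − E)² / E
  yellow round: (112 − 117.5625)² / 117.5625 = 0.2632
  yellow wrinkled: (42 − 39.1875)² / 39.1875 = 0.2019
  green round: (41 − 39.1875)² / 39.1875 = 0.0838
  green wrinkled: (14 − 13.0625)² / 13.0625 = 0.0673
χ² = 0.2632 + 0.2019 + 0.0838 + 0.0673 = 0.6162 ≈ 0.616

0.616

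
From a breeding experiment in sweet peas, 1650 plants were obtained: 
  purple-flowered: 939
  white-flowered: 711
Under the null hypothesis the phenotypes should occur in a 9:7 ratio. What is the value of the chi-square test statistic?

Under the 9:7 hypothesis (Σ ratio = 16, N = 1650):
  purple-flowered: 1650 × 9/16 = 928.125
  white-flowered: 1650 × 7/16 = 721.875
χ² = Σ (O − E)² / E
  purple-flowered: (939 − 928.125)² / 928.125 = 0.1274
  white-flowered: (711 − 721.875)² / 721.875 = 0.1638
χ² = 0.1274 + 0.1638 = 0.2912 ≈ 0.291

0.291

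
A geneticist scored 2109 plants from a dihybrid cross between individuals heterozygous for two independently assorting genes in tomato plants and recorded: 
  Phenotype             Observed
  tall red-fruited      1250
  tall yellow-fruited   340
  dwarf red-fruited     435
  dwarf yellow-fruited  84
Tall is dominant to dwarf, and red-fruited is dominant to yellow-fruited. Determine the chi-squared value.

A dihybrid F₂ with independent assortment and complete dominance at both loci gives a 9:3:3:1 phenotypic ratio.
Total ratio parts = 16. Expected numbers out of 2109:
  tall red-fruited: 2109 × 9/16 = 1186.3125
  tall yellow-fruited: 2109 × 3/16 = 395.4375
  dwarf red-fruited: 2109 × 3/16 = 395.4375
  dwarf yellow-fruited: 2109 × 1/16 = 131.8125
χ² = Σ (O − E)² / E
  tall red-fruited: (1250 − 1186.3125)² / 1186.3125 = 3.4191
  tall yellow-fruited: (340 − 395.4375)² / 395.4375 = 7.7719
  dwarf red-fruited: (435 − 395.4375)² / 395.4375 = 3.9581
  dwarf yellow-fruited: (84 − 131.8125)² / 131.8125 = 17.3431
χ² = 3.4191 + 7.7719 + 3.9581 + 17.3431 = 32.4922 ≈ 32.492

32.492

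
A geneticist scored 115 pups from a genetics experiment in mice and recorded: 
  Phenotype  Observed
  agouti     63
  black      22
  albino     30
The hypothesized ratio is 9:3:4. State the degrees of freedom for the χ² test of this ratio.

A goodness-of-fit test with 3 phenotype classes has df = 3 − 1 = 2.

2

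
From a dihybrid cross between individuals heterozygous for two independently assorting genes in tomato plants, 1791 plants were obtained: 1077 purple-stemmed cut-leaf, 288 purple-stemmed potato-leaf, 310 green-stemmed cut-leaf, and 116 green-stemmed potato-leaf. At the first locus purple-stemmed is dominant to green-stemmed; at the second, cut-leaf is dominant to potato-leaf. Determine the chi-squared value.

A dihybrid F₂ with independent assortment and complete dominance at both loci gives a 9:3:3:1 phenotypic ratio.
Under the 9:3:3:1 hypothesis (Σ ratio = 16, N = 1791):
  purple-stemmed cut-leaf: 1791 × 9/16 = 1007.4375
  purple-stemmed potato-leaf: 1791 × 3/16 = 335.8125
  green-stemmed cut-leaf: 1791 × 3/16 = 335.8125
  green-stemmed potato-leaf: 1791 × 1/16 = 111.9375
χ² = Σ (O − E)² / E
  purple-stemmed cut-leaf: (1077 − 1007.4375)² / 1007.4375 = 4.8032
  purple-stemmed potato-leaf: (288 − 335.8125)² / 335.8125 = 6.8075
  green-stemmed cut-leaf: (310 − 335.8125)² / 335.8125 = 1.9841
  green-stemmed potato-leaf: (116 − 111.9375)² / 111.9375 = 0.1474
χ² = 4.8032 + 6.8075 + 1.9841 + 0.1474 = 13.7422 ≈ 13.742

13.742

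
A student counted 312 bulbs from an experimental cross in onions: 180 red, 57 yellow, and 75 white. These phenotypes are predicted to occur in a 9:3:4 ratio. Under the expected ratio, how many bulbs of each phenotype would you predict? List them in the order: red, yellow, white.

175.5, 58.5, 78

Under the 9:3:4 hypothesis (Σ ratio = 16, N = 312):
  red: 312 × 9/16 = 175.5
  yellow: 312 × 3/16 = 58.5
  white: 312 × 4/16 = 78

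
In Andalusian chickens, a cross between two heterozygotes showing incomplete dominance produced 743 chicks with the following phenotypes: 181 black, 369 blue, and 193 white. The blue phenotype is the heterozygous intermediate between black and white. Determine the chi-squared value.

0.421

With incomplete dominance, a heterozygote × heterozygote cross gives a 1:2:1 phenotypic ratio.
The 1:2:1 ratio has 4 parts, so with N = 743 the expected counts are:
  black: 743 × 1/4 = 185.75
  blue: 743 × 2/4 = 371.5
  white: 743 × 1/4 = 185.75
χ² = Σ (O − E)² / E
  black: (181 − 185.75)² / 185.75 = 0.1215
  blue: (369 − 371.5)² / 371.5 = 0.0168
  white: (193 − 185.75)² / 185.75 = 0.2830
χ² = 0.1215 + 0.0168 + 0.2830 = 0.4213 ≈ 0.421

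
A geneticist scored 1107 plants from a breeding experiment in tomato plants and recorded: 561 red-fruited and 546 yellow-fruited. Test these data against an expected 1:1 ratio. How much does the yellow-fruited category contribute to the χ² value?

Under the 1:1 hypothesis (Σ ratio = 2, N = 1107):
  red-fruited: 1107 × 1/2 = 553.5
  yellow-fruited: 1107 × 1/2 = 553.5
Contribution of yellow-fruited: (546 − 553.5)² / 553.5 = 0.1016

0.102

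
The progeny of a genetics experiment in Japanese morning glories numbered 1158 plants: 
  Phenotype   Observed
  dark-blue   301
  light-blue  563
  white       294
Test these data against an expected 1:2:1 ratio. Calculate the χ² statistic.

Expected counts for N = 1158 under a 1:2:1 ratio (total parts = 4):
  dark-blue: 1158 × 1/4 = 289.5
  light-blue: 1158 × 2/4 = 579
  white: 1158 × 1/4 = 289.5
χ² = Σ (O − E)² / E
  dark-blue: (301 − 289.5)² / 289.5 = 0.4568
  light-blue: (563 − 579)² / 579 = 0.4421
  white: (294 − 289.5)² / 289.5 = 0.0699
χ² = 0.4568 + 0.4421 + 0.0699 = 0.9688 ≈ 0.969

0.969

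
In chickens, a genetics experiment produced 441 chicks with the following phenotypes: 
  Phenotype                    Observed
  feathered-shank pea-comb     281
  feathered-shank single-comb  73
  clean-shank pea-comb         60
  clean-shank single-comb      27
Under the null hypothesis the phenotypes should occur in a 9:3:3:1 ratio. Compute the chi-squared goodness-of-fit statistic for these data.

Total ratio parts = 16. Expected numbers out of 441:
  feathered-shank pea-comb: 441 × 9/16 = 248.0625
  feathered-shank single-comb: 441 × 3/16 = 82.6875
  clean-shank pea-comb: 441 × 3/16 = 82.6875
  clean-shank single-comb: 441 × 1/16 = 27.5625
χ² = Σ (O − E)² / E
  feathered-shank pea-comb: (281 − 248.0625)² / 248.0625 = 4.3734
  feathered-shank single-comb: (73 − 82.6875)² / 82.6875 = 1.1350
  clean-shank pea-comb: (60 − 82.6875)² / 82.6875 = 6.2249
  clean-shank single-comb: (27 − 27.5625)² / 27.5625 = 0.0115
χ² = 4.3734 + 1.1350 + 6.2249 + 0.0115 = 11.7448 ≈ 11.745

11.745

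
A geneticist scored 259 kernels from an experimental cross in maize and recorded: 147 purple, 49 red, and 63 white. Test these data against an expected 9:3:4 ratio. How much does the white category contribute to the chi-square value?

0.047

Under the 9:3:4 hypothesis (Σ ratio = 16, N = 259):
  purple: 259 × 9/16 = 145.6875
  red: 259 × 3/16 = 48.5625
  white: 259 × 4/16 = 64.75
Contribution of white: (63 − 64.75)² / 64.75 = 0.0473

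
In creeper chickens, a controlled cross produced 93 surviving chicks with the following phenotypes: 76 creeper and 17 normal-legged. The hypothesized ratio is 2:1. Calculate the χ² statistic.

Total ratio parts = 3. Expected numbers out of 93:
  creeper: 93 × 2/3 = 62
  normal-legged: 93 × 1/3 = 31
χ² = Σ (O − E)² / E
  creeper: (76 − 62)² / 62 = 3.1613
  normal-legged: (17 − 31)² / 31 = 6.3226
χ² = 3.1613 + 6.3226 = 9.4839 ≈ 9.484

9.484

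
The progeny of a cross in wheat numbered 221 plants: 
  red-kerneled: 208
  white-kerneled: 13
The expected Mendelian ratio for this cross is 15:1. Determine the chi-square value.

0.051

Under the 15:1 hypothesis (Σ ratio = 16, N = 221):
  red-kerneled: 221 × 15/16 = 207.1875
  white-kerneled: 221 × 1/16 = 13.8125
χ² = Σ (O − E)² / E
  red-kerneled: (208 − 207.1875)² / 207.1875 = 0.0032
  white-kerneled: (13 − 13.8125)² / 13.8125 = 0.0478
χ² = 0.0032 + 0.0478 = 0.051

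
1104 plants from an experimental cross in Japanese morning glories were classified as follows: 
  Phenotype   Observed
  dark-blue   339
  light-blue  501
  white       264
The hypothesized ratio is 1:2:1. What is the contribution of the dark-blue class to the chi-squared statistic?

14.380

Expected counts for N = 1104 under a 1:2:1 ratio (total parts = 4):
  dark-blue: 1104 × 1/4 = 276
  light-blue: 1104 × 2/4 = 552
  white: 1104 × 1/4 = 276
Contribution of dark-blue: (339 − 276)² / 276 = 14.3804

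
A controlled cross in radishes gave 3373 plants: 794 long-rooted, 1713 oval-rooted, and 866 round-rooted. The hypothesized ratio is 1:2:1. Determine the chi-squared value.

Under the 1:2:1 hypothesis (Σ ratio = 4, N = 3373):
  long-rooted: 3373 × 1/4 = 843.25
  oval-rooted: 3373 × 2/4 = 1686.5
  round-rooted: 3373 × 1/4 = 843.25
χ² = Σ (O − E)² / E
  long-rooted: (794 − 843.25)² / 843.25 = 2.8764
  oval-rooted: (1713 − 1686.5)² / 1686.5 = 0.4164
  round-rooted: (866 − 843.25)² / 843.25 = 0.6138
χ² = 2.8764 + 0.4164 + 0.6138 = 3.9066 ≈ 3.907

3.907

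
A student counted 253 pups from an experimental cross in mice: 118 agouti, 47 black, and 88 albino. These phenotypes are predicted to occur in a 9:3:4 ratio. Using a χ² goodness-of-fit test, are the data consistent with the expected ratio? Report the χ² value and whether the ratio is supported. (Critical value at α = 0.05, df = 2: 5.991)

13.842; not consistent

Under the 9:3:4 hypothesis (Σ ratio = 16, N = 253):
  agouti: 253 × 9/16 = 142.3125
  black: 253 × 3/16 = 47.4375
  albino: 253 × 4/16 = 63.25
χ² = Σ (O − E)² / E
  agouti: (118 − 142.3125)² / 142.3125 = 4.1535
  black: (47 − 47.4375)² / 47.4375 = 0.0040
  albino: (88 − 63.25)² / 63.25 = 9.6848
χ² = 4.1535 + 0.0040 + 9.6848 = 13.8423 ≈ 13.842
Degrees of freedom = 3 − 1 = 2; critical value at α = 0.05 is 5.991.
Since 13.842 > 5.991, we reject the null hypothesis — the data do not fit the 9:3:4 ratio.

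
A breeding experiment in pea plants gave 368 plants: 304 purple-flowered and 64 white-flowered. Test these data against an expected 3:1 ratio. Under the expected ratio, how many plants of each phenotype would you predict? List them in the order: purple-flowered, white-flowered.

Under the 3:1 hypothesis (Σ ratio = 4, N = 368):
  purple-flowered: 368 × 3/4 = 276
  white-flowered: 368 × 1/4 = 92

276, 92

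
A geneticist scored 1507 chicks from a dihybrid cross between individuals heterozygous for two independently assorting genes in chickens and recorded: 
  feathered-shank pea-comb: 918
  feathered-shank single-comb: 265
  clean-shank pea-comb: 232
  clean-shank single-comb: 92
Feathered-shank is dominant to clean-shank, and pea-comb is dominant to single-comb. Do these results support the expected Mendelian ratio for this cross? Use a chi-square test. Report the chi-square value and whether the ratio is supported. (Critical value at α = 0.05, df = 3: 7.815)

16.022; not consistent

A dihybrid F₂ with independent assortment and complete dominance at both loci gives a 9:3:3:1 phenotypic ratio.
Expected counts for N = 1507 under a 9:3:3:1 ratio (total parts = 16):
  feathered-shank pea-comb: 1507 × 9/16 = 847.6875
  feathered-shank single-comb: 1507 × 3/16 = 282.5625
  clean-shank pea-comb: 1507 × 3/16 = 282.5625
  clean-shank single-comb: 1507 × 1/16 = 94.1875
χ² = Σ (O − E)² / E
  feathered-shank pea-comb: (918 − 847.6875)² / 847.6875 = 5.8322
  feathered-shank single-comb: (265 − 282.5625)² / 282.5625 = 1.0916
  clean-shank pea-comb: (232 − 282.5625)² / 282.5625 = 9.0478
  clean-shank single-comb: (92 − 94.1875)² / 94.1875 = 0.0508
χ² = 5.8322 + 1.0916 + 9.0478 + 0.0508 = 16.0224 ≈ 16.022
Degrees of freedom = 4 − 1 = 3; critical value at α = 0.05 is 7.815.
Since 16.022 > 7.815, we reject the null hypothesis — the data do not fit the 9:3:3:1 ratio.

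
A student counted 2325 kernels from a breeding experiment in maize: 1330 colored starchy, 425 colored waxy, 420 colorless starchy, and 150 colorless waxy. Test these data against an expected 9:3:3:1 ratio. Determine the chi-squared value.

Total ratio parts = 16. Expected numbers out of 2325:
  colored starchy: 2325 × 9/16 = 1307.8125
  colored waxy: 2325 × 3/16 = 435.9375
  colorless starchy: 2325 × 3/16 = 435.9375
  colorless waxy: 2325 × 1/16 = 145.3125
χ² = Σ (O − E)² / E
  colored starchy: (1330 − 1307.8125)² / 1307.8125 = 0.3764
  colored waxy: (425 − 435.9375)² / 435.9375 = 0.2744
  colorless starchy: (420 − 435.9375)² / 435.9375 = 0.5827
  colorless waxy: (150 − 145.3125)² / 145.3125 = 0.1512
χ² = 0.3764 + 0.2744 + 0.5827 + 0.1512 = 1.3847 ≈ 1.385

1.385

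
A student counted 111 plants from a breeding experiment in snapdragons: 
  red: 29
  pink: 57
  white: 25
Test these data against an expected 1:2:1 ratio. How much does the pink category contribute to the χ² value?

0.041

Expected counts for N = 111 under a 1:2:1 ratio (total parts = 4):
  red: 111 × 1/4 = 27.75
  pink: 111 × 2/4 = 55.5
  white: 111 × 1/4 = 27.75
Contribution of pink: (57 − 55.5)² / 55.5 = 0.0405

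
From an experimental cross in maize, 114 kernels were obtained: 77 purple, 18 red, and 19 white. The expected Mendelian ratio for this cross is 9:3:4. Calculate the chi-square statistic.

The 9:3:4 ratio has 16 parts, so with N = 114 the expected counts are:
  purple: 114 × 9/16 = 64.125
  red: 114 × 3/16 = 21.375
  white: 114 × 4/16 = 28.5
χ² = Σ (O − E)² / E
  purple: (77 − 64.125)² / 64.125 = 2.5850
  red: (18 − 21.375)² / 21.375 = 0.5329
  white: (19 − 28.5)² / 28.5 = 3.1667
χ² = 2.5850 + 0.5329 + 3.1667 = 6.2846 ≈ 6.285

6.285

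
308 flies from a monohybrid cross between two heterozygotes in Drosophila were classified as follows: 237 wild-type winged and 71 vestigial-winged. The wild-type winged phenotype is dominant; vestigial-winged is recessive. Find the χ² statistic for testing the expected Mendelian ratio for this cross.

0.623

For a monohybrid cross between heterozygotes with complete dominance, the expected phenotypic ratio is 3:1.
Total ratio parts = 4. Expected numbers out of 308:
  wild-type winged: 308 × 3/4 = 231
  vestigial-winged: 308 × 1/4 = 77
χ² = Σ (O − E)² / E
  wild-type winged: (237 − 231)² / 231 = 0.1558
  vestigial-winged: (71 − 77)² / 77 = 0.4675
χ² = 0.1558 + 0.4675 = 0.6233 ≈ 0.623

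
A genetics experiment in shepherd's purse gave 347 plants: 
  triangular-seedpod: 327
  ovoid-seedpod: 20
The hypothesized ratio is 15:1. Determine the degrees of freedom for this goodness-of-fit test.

A goodness-of-fit test with 2 phenotype classes has df = 2 − 1 = 1.

1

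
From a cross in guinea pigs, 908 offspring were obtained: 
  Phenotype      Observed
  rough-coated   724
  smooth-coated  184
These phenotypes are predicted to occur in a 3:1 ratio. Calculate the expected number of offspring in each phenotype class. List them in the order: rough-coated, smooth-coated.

Under the 3:1 hypothesis (Σ ratio = 4, N = 908):
  rough-coated: 908 × 3/4 = 681
  smooth-coated: 908 × 1/4 = 227

681, 227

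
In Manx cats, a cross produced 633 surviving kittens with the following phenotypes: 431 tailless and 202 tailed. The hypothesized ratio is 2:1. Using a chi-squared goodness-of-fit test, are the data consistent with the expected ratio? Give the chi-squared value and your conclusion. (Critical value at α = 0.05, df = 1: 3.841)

The 2:1 ratio has 3 parts, so with N = 633 the expected counts are:
  tailless: 633 × 2/3 = 422
  tailed: 633 × 1/3 = 211
χ² = Σ (O − E)² / E
  tailless: (431 − 422)² / 422 = 0.1919
  tailed: (202 − 211)² / 211 = 0.3839
χ² = 0.1919 + 0.3839 = 0.5758 ≈ 0.576
Degrees of freedom = 2 − 1 = 1; critical value at α = 0.05 is 3.841.
Since 0.576 < 3.841, we fail to reject the null hypothesis — the data are consistent with the 2:1 ratio.

0.576; consistent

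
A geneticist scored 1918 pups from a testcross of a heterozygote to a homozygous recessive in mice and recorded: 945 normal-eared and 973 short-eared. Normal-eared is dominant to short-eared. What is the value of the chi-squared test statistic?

A testcross of a heterozygote (Aa × aa) gives a 1:1 phenotypic ratio.
Expected counts for N = 1918 under a 1:1 ratio (total parts = 2):
  normal-eared: 1918 × 1/2 = 959
  short-eared: 1918 × 1/2 = 959
χ² = Σ (O − E)² / E
  normal-eared: (945 − 959)² / 959 = 0.2044
  short-eared: (973 − 959)² / 959 = 0.2044
χ² = 0.2044 + 0.2044 = 0.4088 ≈ 0.409

0.409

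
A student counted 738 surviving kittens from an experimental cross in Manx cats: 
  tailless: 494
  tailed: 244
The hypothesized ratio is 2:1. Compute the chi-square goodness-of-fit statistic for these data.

The 2:1 ratio has 3 parts, so with N = 738 the expected counts are:
  tailless: 738 × 2/3 = 492
  tailed: 738 × 1/3 = 246
χ² = Σ (O − E)² / E
  tailless: (494 − 492)² / 492 = 0.0081
  tailed: (244 − 246)² / 246 = 0.0163
χ² = 0.0081 + 0.0163 = 0.0244 ≈ 0.024

0.024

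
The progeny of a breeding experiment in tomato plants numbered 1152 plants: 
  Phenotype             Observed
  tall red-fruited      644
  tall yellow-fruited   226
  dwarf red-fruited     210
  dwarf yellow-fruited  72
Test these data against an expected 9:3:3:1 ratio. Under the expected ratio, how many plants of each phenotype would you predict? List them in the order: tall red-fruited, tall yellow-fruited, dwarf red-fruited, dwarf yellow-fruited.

Under the 9:3:3:1 hypothesis (Σ ratio = 16, N = 1152):
  tall red-fruited: 1152 × 9/16 = 648
  tall yellow-fruited: 1152 × 3/16 = 216
  dwarf red-fruited: 1152 × 3/16 = 216
  dwarf yellow-fruited: 1152 × 1/16 = 72

648, 216, 216, 72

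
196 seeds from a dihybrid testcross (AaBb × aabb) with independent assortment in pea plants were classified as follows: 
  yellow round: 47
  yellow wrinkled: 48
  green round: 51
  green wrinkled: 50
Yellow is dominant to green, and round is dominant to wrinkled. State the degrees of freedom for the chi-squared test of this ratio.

A dihybrid testcross with independent assortment gives a 1:1:1:1 ratio.
A goodness-of-fit test with 4 phenotype classes has df = 4 − 1 = 3.

3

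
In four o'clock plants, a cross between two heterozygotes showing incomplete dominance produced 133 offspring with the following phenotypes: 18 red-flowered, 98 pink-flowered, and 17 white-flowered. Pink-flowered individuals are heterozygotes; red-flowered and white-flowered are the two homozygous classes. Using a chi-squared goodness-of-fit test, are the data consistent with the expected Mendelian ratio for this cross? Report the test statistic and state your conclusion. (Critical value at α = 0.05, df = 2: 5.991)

29.857; not consistent

With incomplete dominance, a heterozygote × heterozygote cross gives a 1:2:1 phenotypic ratio.
Under the 1:2:1 hypothesis (Σ ratio = 4, N = 133):
  red-flowered: 133 × 1/4 = 33.25
  pink-flowered: 133 × 2/4 = 66.5
  white-flowered: 133 × 1/4 = 33.25
χ² = Σ (O − E)² / E
  red-flowered: (18 − 33.25)² / 33.25 = 6.9944
  pink-flowered: (98 − 66.5)² / 66.5 = 14.9211
  white-flowered: (17 − 33.25)² / 33.25 = 7.9417
χ² = 6.9944 + 14.9211 + 7.9417 = 29.8572 ≈ 29.857
Degrees of freedom = 3 − 1 = 2; critical value at α = 0.05 is 5.991.
Since 29.857 > 5.991, we reject the null hypothesis — the data do not fit the 1:2:1 ratio.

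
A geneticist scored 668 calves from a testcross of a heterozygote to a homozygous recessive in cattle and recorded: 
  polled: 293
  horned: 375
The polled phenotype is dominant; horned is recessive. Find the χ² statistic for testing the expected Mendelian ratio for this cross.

10.066

A testcross of a heterozygote (Aa × aa) gives a 1:1 phenotypic ratio.
Expected counts for N = 668 under a 1:1 ratio (total parts = 2):
  polled: 668 × 1/2 = 334
  horned: 668 × 1/2 = 334
χ² = Σ (O − E)² / E
  polled: (293 − 334)² / 334 = 5.0329
  horned: (375 − 334)² / 334 = 5.0329
χ² = 5.0329 + 5.0329 = 10.0658 ≈ 10.066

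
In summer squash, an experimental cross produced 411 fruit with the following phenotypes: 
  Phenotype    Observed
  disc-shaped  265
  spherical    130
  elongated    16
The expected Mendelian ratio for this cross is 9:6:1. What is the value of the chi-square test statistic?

12.375

Total ratio parts = 16. Expected numbers out of 411:
  disc-shaped: 411 × 9/16 = 231.1875
  spherical: 411 × 6/16 = 154.125
  elongated: 411 × 1/16 = 25.6875
χ² = Σ (O − E)² / E
  disc-shaped: (265 − 231.1875)² / 231.1875 = 4.9453
  spherical: (130 − 154.125)² / 154.125 = 3.7763
  elongated: (16 − 25.6875)² / 25.6875 = 3.6534
χ² = 4.9453 + 3.7763 + 3.6534 = 12.375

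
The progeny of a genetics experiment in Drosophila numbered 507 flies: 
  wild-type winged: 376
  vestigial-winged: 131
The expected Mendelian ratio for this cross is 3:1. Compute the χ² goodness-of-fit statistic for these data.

0.190

Expected counts for N = 507 under a 3:1 ratio (total parts = 4):
  wild-type winged: 507 × 3/4 = 380.25
  vestigial-winged: 507 × 1/4 = 126.75
χ² = Σ (O − E)² / E
  wild-type winged: (376 − 380.25)² / 380.25 = 0.0475
  vestigial-winged: (131 − 126.75)² / 126.75 = 0.1425
χ² = 0.0475 + 0.1425 = 0.190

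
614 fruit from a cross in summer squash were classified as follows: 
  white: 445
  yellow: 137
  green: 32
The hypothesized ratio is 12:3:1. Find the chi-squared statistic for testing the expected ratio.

Under the 12:3:1 hypothesis (Σ ratio = 16, N = 614):
  white: 614 × 12/16 = 460.5
  yellow: 614 × 3/16 = 115.125
  green: 614 × 1/16 = 38.375
χ² = Σ (O − E)² / E
  white: (445 − 460.5)² / 460.5 = 0.5217
  yellow: (137 − 115.125)² / 115.125 = 4.1565
  green: (32 − 38.375)² / 38.375 = 1.0590
χ² = 0.5217 + 4.1565 + 1.0590 = 5.7372 ≈ 5.737

5.737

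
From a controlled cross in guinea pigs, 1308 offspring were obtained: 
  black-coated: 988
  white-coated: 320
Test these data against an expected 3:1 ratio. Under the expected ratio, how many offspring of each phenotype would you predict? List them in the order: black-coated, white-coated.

Total ratio parts = 4. Expected numbers out of 1308:
  black-coated: 1308 × 3/4 = 981
  white-coated: 1308 × 1/4 = 327

981, 327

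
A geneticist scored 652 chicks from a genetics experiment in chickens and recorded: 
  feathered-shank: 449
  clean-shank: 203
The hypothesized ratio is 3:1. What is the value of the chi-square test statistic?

Total ratio parts = 4. Expected numbers out of 652:
  feathered-shank: 652 × 3/4 = 489
  clean-shank: 652 × 1/4 = 163
χ² = Σ (O − E)² / E
  feathered-shank: (449 − 489)² / 489 = 3.2720
  clean-shank: (203 − 163)² / 163 = 9.8160
χ² = 3.2720 + 9.8160 = 13.088

13.088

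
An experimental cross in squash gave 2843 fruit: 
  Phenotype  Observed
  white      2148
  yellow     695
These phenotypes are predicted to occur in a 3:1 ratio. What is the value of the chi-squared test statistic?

The 3:1 ratio has 4 parts, so with N = 2843 the expected counts are:
  white: 2843 × 3/4 = 2132.25
  yellow: 2843 × 1/4 = 710.75
χ² = Σ (O − E)² / E
  white: (2148 − 2132.25)² / 2132.25 = 0.1163
  yellow: (695 − 710.75)² / 710.75 = 0.3490
χ² = 0.1163 + 0.3490 = 0.4653 ≈ 0.465

0.465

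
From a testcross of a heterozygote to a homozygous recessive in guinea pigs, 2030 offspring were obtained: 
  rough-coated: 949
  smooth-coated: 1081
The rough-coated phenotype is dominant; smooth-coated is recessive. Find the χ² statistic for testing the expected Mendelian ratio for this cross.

8.583

A testcross of a heterozygote (Aa × aa) gives a 1:1 phenotypic ratio.
Expected counts for N = 2030 under a 1:1 ratio (total parts = 2):
  rough-coated: 2030 × 1/2 = 1015
  smooth-coated: 2030 × 1/2 = 1015
χ² = Σ (O − E)² / E
  rough-coated: (949 − 1015)² / 1015 = 4.2916
  smooth-coated: (1081 − 1015)² / 1015 = 4.2916
χ² = 4.2916 + 4.2916 = 8.5832 ≈ 8.583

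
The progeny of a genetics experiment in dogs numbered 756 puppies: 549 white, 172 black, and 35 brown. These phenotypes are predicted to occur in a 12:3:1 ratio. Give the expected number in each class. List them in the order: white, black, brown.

Under the 12:3:1 hypothesis (Σ ratio = 16, N = 756):
  white: 756 × 12/16 = 567
  black: 756 × 3/16 = 141.75
  brown: 756 × 1/16 = 47.25

567, 141.75, 47.25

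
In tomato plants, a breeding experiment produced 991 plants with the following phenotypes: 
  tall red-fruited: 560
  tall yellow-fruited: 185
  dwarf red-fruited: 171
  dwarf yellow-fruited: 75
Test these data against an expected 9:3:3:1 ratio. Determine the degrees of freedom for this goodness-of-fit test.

3

A goodness-of-fit test with 4 phenotype classes has df = 4 − 1 = 3.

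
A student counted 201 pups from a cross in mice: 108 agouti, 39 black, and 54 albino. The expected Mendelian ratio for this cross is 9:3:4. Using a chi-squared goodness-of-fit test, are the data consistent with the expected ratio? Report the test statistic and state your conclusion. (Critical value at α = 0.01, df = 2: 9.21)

0.552; consistent

Expected counts for N = 201 under a 9:3:4 ratio (total parts = 16):
  agouti: 201 × 9/16 = 113.0625
  black: 201 × 3/16 = 37.6875
  albino: 201 × 4/16 = 50.25
χ² = Σ (O − E)² / E
  agouti: (108 − 113.0625)² / 113.0625 = 0.2267
  black: (39 − 37.6875)² / 37.6875 = 0.0457
  albino: (54 − 50.25)² / 50.25 = 0.2799
χ² = 0.2267 + 0.0457 + 0.2799 = 0.5523 ≈ 0.552
Degrees of freedom = 3 − 1 = 2; critical value at α = 0.01 is 9.21.
Since 0.552 < 9.21, we fail to reject the null hypothesis — the data are consistent with the 9:3:4 ratio.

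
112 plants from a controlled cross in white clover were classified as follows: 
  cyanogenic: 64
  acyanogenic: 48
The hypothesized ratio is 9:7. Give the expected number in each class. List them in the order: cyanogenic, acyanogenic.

Under the 9:7 hypothesis (Σ ratio = 16, N = 112):
  cyanogenic: 112 × 9/16 = 63
  acyanogenic: 112 × 7/16 = 49

63, 49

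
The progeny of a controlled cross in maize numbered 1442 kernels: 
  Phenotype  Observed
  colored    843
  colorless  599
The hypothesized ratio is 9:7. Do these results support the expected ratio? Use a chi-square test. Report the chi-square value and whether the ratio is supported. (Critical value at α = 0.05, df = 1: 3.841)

Total ratio parts = 16. Expected numbers out of 1442:
  colored: 1442 × 9/16 = 811.125
  colorless: 1442 × 7/16 = 630.875
χ² = Σ (O − E)² / E
  colored: (843 − 811.125)² / 811.125 = 1.2526
  colorless: (599 − 630.875)² / 630.875 = 1.6105
χ² = 1.2526 + 1.6105 = 2.8631 ≈ 2.863
Degrees of freedom = 2 − 1 = 1; critical value at α = 0.05 is 3.841.
Since 2.863 < 3.841, we fail to reject the null hypothesis — the data are consistent with the 9:7 ratio.

2.863; consistent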